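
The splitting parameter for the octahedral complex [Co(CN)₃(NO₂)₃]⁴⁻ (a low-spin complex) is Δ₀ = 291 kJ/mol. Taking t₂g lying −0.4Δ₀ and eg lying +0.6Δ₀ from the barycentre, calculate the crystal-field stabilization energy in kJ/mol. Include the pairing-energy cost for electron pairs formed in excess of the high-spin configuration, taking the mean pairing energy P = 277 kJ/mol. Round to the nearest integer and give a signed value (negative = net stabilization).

Ligand charges: 3×(-1) from CN⁻ and 3×(-1) from NO₂⁻ sum to -6; with overall charge -4, Co is +2.
Co sits in group 9; removing 2 electrons leaves Co²⁺ with 9 − 2 = 7 d electrons.
Configuration: t₂g⁶ eg¹.
The orbital stabilization is -1.8Δ₀ = -1.8 × 291 = -524 kJ/mol.
Pairing penalty: 3 pairs vs 2 in the high-spin reference → 1 extra × P = 277 kJ/mol.
Combining: -524 + 277 = -247 kJ/mol.

-247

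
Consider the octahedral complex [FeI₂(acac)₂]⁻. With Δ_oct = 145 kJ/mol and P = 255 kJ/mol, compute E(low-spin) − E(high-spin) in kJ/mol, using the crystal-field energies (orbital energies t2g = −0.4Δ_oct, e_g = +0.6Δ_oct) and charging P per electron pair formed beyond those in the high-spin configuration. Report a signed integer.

220

Ligand charges: 2×(-1) from I⁻ and 2×(-1) from acac⁻ sum to -4; with overall charge -1, Fe is +3.
Group 8 minus oxidation state +3 gives a d⁵ configuration for Fe³⁺.
High-spin: t2g^3 e_g^2, CFSE = 0.0Δ_oct = 0 kJ/mol.
Low-spin t2g^5 e_g^0 gives -2.0Δ_oct = -290 kJ/mol, but forming 2 extra pairs costs 2P = 510 kJ/mol, so E(LS) = -290 + 510 = 220 kJ/mol.
The difference is 220 − (0) = 220 kJ/mol, so high-spin lies lower.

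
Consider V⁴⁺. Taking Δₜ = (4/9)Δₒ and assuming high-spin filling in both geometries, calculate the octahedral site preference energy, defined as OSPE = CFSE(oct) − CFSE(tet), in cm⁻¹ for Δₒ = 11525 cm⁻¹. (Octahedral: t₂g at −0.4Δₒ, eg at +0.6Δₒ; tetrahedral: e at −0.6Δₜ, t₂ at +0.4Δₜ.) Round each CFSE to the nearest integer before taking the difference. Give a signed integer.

-1537

V⁴⁺: group 5, so d-count = 5 − 4 = 1.
Octahedral (high-spin): t₂g¹ eg⁰, CFSE = 1(−0.4) + 0(+0.6) = -0.4Δₒ = -0.4 × 11525 = -4610 cm⁻¹.
Tetrahedral: e¹ t₂⁰, CFSE = 1(−0.6) + 0(+0.4) = -0.6Δₜ = -0.6 × (4/9) × 11525 = -3073 cm⁻¹.
OSPE = -4610 − (-3073) = -1537 cm⁻¹.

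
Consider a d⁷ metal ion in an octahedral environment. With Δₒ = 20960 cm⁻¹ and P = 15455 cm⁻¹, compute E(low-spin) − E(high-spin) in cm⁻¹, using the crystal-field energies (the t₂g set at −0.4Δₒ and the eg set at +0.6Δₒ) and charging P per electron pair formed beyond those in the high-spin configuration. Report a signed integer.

-5505

High-spin d⁷ fills as t₂g⁵ eg² with CFSE 5(−0.4) + 2(+0.6) = -0.8Δₒ = -16768 cm⁻¹.
Low-spin: t₂g⁶ eg¹, orbital CFSE = -1.8Δₒ = -37728 cm⁻¹; plus 1 excess pair × P = +15455 cm⁻¹; total -22273 cm⁻¹.
E(LS) − E(HS) = -22273 − (-16768) = -5505 cm⁻¹.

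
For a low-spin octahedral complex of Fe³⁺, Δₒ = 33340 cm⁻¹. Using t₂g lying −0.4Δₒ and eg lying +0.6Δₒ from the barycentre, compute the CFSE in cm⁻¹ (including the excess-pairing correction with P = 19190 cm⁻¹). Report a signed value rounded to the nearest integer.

-28300

Fe sits in group 8; removing 3 electrons leaves Fe³⁺ with 8 − 3 = 5 d electrons.
Configuration: t₂g⁵ eg⁰.
The orbital stabilization is -2.0Δₒ = -2.0 × 33340 = -66680 cm⁻¹.
Pairing penalty: 2 pairs vs 0 in the high-spin reference → 2 extra × P = 38380 cm⁻¹.
Net CFSE = -66680 + 38380 = -28300 cm⁻¹.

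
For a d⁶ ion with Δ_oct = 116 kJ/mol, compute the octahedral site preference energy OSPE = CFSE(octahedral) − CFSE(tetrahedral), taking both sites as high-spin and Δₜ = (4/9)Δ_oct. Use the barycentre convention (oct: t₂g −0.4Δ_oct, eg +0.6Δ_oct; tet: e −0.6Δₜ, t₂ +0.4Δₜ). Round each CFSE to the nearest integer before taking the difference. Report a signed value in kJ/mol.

-15

In an octahedral site d⁶ (HS) is t2g^4 e_g^2, giving CFSE(oct) = -0.4Δ_oct = -46 kJ/mol.
Tetrahedral: e^3 t2^3, CFSE = 3(−0.6) + 3(+0.4) = -0.6Δₜ = -0.6 × (4/9) × 116 = -31 kJ/mol.
Subtracting, OSPE = -46 − (-31) = -15 kJ/mol.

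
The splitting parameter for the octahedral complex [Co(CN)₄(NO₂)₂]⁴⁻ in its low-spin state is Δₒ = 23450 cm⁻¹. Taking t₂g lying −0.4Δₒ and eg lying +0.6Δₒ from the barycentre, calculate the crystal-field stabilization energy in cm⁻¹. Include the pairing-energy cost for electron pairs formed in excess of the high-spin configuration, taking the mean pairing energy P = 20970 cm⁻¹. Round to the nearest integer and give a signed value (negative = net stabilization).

-21240

Ligand charges: 4×(-1) from CN⁻ and 2×(-1) from NO₂⁻ sum to -6; with overall charge -4, Co is +2.
Group 9 minus oxidation state +2 gives a d⁷ configuration for Co²⁺.
Electron filling gives t₂g⁶ eg¹.
Orbital CFSE = 6(-0.4) + 1(0.6) = -1.8Δₒ = -1.8 × 23450 = -42210 cm⁻¹.
Relative to high-spin t₂g⁵ eg² (2 paired), the low-spin configuration has 1 additional pair, contributing +1 × 20970 = +20970 cm⁻¹.
Net CFSE = -42210 + 20970 = -21240 cm⁻¹.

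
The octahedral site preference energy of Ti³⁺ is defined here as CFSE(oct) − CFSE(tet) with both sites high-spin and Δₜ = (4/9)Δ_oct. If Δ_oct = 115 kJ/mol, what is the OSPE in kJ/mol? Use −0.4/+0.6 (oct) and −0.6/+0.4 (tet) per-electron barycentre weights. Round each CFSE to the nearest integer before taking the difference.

-15

Ti sits in group 4; removing 3 electrons leaves Ti³⁺ with 4 − 3 = 1 d electrons.
In an octahedral site d¹ (HS) is t₂g¹ eg⁰, giving CFSE(oct) = -0.4Δ_oct = -46 kJ/mol.
In a tetrahedral site the filling is e¹ t₂⁰: CFSE(tet) = -0.6Δₜ = -0.6 × (4/9)(115) = -31 kJ/mol.
OSPE = CFSE(oct) − CFSE(tet) = -46 − (-31) = -15 kJ/mol.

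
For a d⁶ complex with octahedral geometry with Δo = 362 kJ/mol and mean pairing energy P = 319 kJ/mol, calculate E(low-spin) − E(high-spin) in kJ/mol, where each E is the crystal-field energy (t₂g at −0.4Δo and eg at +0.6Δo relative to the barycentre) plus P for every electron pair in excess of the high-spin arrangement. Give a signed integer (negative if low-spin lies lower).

-86

High-spin d⁶ fills as t₂g⁴ eg² with CFSE 4(−0.4) + 2(+0.6) = -0.4Δo = -145 kJ/mol.
Low-spin: t₂g⁶ eg⁰, orbital CFSE = -2.4Δo = -869 kJ/mol; plus 2 excess pairs × P = +638 kJ/mol; total -231 kJ/mol.
The difference is -231 − (-145) = -86 kJ/mol, so low-spin lies lower.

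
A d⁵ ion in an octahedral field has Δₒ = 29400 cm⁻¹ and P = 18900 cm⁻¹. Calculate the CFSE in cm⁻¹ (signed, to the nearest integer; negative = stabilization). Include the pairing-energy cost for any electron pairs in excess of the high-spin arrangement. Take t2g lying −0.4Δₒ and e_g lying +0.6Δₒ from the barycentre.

-21000

With Δₒ > P the complex is low-spin.
Filling d⁵ accordingly: t2g^5 e_g^0.
Orbital CFSE = -2.0Δₒ = -2.0 × 29400 = -58800 cm⁻¹.
Excess pairs vs high-spin: 2 − 0 = 2; pairing cost = +37800 cm⁻¹.
Net CFSE = -58800 + 37800 = -21000 cm⁻¹.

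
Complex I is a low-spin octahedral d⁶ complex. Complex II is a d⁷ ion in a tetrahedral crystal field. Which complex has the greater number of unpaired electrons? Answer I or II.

II

I: t₂g⁶ eg⁰ → 0 unpaired.
II: Tetrahedral splitting is small, so the complex is high-spin; e^4 t2^3 → 3 unpaired.
So II has more unpaired electrons.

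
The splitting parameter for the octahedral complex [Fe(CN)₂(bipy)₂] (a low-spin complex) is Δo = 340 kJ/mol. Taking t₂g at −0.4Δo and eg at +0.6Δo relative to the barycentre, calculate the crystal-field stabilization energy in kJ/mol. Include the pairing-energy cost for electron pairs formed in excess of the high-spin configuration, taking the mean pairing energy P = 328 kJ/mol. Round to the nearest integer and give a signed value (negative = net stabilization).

-160

Ligand charges: 2×(-1) from CN⁻ and 2×(+0) from bipy sum to -2; with overall charge +0, Fe is +2.
Group 8 minus oxidation state +2 gives a d⁶ configuration for Fe²⁺.
The d⁶ electrons fill as t₂g⁶ eg⁰.
CFSE(orbital) = 6×(-0.4Δo) + 0×(0.6Δo) = -2.4Δo; with Δo = 340 kJ/mol that is -816 kJ/mol.
Relative to high-spin t₂g⁴ eg² (1 paired), the low-spin configuration has 2 additional pairs, contributing +2 × 328 = +656 kJ/mol.
Combining: -816 + 656 = -160 kJ/mol.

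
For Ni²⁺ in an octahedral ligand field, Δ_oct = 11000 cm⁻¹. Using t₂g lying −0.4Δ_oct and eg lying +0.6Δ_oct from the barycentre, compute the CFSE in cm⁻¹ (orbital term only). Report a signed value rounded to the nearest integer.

-13200

Ni sits in group 10; removing 2 electrons leaves Ni²⁺ with 10 − 2 = 8 d electrons.
Electron filling gives t₂g⁶ eg².
Orbital CFSE = 6(-0.4) + 2(0.6) = -1.2Δ_oct = -1.2 × 11000 = -13200 cm⁻¹.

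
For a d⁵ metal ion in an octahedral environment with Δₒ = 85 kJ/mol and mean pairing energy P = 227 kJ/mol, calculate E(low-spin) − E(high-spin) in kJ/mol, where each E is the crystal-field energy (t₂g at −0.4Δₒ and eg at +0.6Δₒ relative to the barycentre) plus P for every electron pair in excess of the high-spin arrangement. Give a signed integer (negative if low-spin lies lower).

High-spin: t₂g³ eg², CFSE = 0.0Δₒ = 0 kJ/mol.
For low-spin the configuration is t₂g⁵ eg⁰: orbital energy -2.0 × 85 = -170 kJ/mol, and 2 additional pairs relative to high-spin add 454 kJ/mol, giving 284 kJ/mol.
E(LS) − E(HS) = 284 − (0) = 284 kJ/mol.

284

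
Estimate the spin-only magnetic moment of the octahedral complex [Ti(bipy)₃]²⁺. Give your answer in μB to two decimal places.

2.83 μB

bipy is neutral, so the +2 overall charge sits on Ti: oxidation state +2.
Group 4 minus oxidation state +2 gives a d² configuration for Ti²⁺.
Configuration: t2g^2 e_g^0 → 2 unpaired electrons.
μ(spin-only) = √[2(2+2)] = √8 ≈ 2.83 μB.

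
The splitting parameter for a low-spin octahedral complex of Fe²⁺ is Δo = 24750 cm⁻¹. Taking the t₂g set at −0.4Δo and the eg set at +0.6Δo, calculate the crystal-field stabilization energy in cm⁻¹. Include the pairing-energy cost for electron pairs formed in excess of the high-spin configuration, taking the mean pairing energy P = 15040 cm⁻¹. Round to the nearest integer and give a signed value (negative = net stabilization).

-29320

Fe sits in group 8; removing 2 electrons leaves Fe²⁺ with 8 − 2 = 6 d electrons.
Electron filling gives t₂g⁶ eg⁰.
Orbital CFSE = 6(-0.4) + 0(0.6) = -2.4Δo = -2.4 × 24750 = -59400 cm⁻¹.
Pairing penalty: 3 pairs vs 1 in the high-spin reference → 2 extra × P = 30080 cm⁻¹.
Overall CFSE = -59400 + 30080 = -29320 cm⁻¹.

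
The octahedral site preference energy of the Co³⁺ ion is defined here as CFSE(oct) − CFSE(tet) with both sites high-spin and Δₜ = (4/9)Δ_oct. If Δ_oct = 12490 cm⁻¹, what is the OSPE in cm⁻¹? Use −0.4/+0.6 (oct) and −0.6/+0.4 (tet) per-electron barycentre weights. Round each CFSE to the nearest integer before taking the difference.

Co is in group 9, so Co³⁺ is d⁶ (9 − 3 = 6).
Octahedral (high-spin): t2g^4 e_g^2, CFSE = 4(−0.4) + 2(+0.6) = -0.4Δ_oct = -0.4 × 12490 = -4996 cm⁻¹.
In a tetrahedral site the filling is e^3 t2^3: CFSE(tet) = -0.6Δₜ = -0.6 × (4/9)(12490) = -3331 cm⁻¹.
Subtracting, OSPE = -4996 − (-3331) = -1665 cm⁻¹.

-1665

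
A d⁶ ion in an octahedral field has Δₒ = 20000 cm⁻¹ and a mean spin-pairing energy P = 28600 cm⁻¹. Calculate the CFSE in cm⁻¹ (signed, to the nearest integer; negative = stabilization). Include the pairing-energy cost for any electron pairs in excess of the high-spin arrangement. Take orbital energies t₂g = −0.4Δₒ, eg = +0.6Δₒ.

-8000

Here Δₒ < P (20000 < 28600), so the high-spin state is favoured.
Configuration: t₂g⁴ eg².
Orbital CFSE = -0.4Δₒ = -0.4 × 20000 = -8000 cm⁻¹.
High-spin has no excess pairs, so no pairing correction applies.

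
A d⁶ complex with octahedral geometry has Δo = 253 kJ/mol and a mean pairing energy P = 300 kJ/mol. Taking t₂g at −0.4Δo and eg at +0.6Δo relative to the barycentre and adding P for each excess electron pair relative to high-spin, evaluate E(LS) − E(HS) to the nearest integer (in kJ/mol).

94

High-spin: t₂g⁴ eg², CFSE = -0.4Δo = -101 kJ/mol.
Low-spin t₂g⁶ eg⁰ gives -2.4Δo = -607 kJ/mol, but forming 2 extra pairs costs 2P = 600 kJ/mol, so E(LS) = -607 + 600 = -7 kJ/mol.
Thus E(LS) − E(HS) = 94 kJ/mol.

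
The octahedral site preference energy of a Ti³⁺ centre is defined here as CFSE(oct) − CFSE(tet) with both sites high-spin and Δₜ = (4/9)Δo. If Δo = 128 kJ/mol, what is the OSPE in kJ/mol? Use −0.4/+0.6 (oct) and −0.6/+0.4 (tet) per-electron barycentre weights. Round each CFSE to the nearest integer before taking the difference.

-17

Ti³⁺: group 4, so d-count = 4 − 3 = 1.
Octahedral (high-spin): t2g^1 e_g^0, CFSE = 1(−0.4) + 0(+0.6) = -0.4Δo = -0.4 × 128 = -51 kJ/mol.
In a tetrahedral site the filling is e^1 t2^0: CFSE(tet) = -0.6Δₜ = -0.6 × (4/9)(128) = -34 kJ/mol.
OSPE = CFSE(oct) − CFSE(tet) = -51 − (-34) = -17 kJ/mol.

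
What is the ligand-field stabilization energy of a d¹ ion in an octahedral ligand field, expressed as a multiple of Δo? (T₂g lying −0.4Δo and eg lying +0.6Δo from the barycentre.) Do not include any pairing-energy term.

-0.4 Δo

Configuration: t₂g¹ eg⁰.
CFSE = 1(-0.4Δo) + 0(0.6Δo) = -0.4Δo + 0.0Δo = -0.4Δo.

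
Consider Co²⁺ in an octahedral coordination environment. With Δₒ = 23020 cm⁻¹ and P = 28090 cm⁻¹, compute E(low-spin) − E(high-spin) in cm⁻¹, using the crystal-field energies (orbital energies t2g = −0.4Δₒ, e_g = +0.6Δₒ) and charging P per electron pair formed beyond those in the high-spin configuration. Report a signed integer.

5070

Co²⁺: group 9, so d-count = 9 − 2 = 7.
High-spin d⁷ fills as t2g^5 e_g^2 with CFSE 5(−0.4) + 2(+0.6) = -0.8Δₒ = -18416 cm⁻¹.
Low-spin: t2g^6 e_g^1, orbital CFSE = -1.8Δₒ = -41436 cm⁻¹; plus 1 excess pair × P = +28090 cm⁻¹; total -13346 cm⁻¹.
Thus E(LS) − E(HS) = 5070 cm⁻¹.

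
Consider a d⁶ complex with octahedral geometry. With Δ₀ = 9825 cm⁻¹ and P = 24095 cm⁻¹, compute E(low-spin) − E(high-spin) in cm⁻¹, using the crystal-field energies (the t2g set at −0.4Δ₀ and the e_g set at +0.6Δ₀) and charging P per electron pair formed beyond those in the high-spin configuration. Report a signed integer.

28540

High-spin d⁶ fills as t2g^4 e_g^2 with CFSE 4(−0.4) + 2(+0.6) = -0.4Δ₀ = -3930 cm⁻¹.
For low-spin the configuration is t2g^6 e_g^0: orbital energy -2.4 × 9825 = -23580 cm⁻¹, and 2 additional pairs relative to high-spin add 48190 cm⁻¹, giving 24610 cm⁻¹.
Thus E(LS) − E(HS) = 28540 cm⁻¹.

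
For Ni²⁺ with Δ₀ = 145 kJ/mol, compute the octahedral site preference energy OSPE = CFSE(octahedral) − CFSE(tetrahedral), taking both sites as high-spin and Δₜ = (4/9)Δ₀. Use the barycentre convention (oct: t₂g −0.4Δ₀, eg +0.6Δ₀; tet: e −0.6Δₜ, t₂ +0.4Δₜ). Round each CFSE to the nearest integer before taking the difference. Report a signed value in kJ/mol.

Group 10 minus oxidation state +2 gives a d⁸ configuration for Ni²⁺.
In an octahedral site d⁸ (HS) is t₂g⁶ eg², giving CFSE(oct) = -1.2Δ₀ = -174 kJ/mol.
In a tetrahedral site the filling is e⁴ t₂⁴: CFSE(tet) = -0.8Δₜ = -0.8 × (4/9)(145) = -52 kJ/mol.
Subtracting, OSPE = -174 − (-52) = -122 kJ/mol.

-122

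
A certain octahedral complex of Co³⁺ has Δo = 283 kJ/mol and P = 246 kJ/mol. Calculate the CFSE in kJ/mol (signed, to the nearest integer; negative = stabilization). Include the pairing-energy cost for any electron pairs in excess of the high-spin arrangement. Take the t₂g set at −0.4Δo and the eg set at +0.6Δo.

-187

Group 9 minus oxidation state +3 gives a d⁶ configuration for Co³⁺.
Δo > P, so pairing is preferred: the ground state is low-spin.
Filling d⁶ accordingly: t₂g⁶ eg⁰.
Orbital CFSE = -2.4Δo = -2.4 × 283 = -679 kJ/mol.
Excess pairs vs high-spin: 3 − 1 = 2; pairing cost = +492 kJ/mol.
Net CFSE = -679 + 492 = -187 kJ/mol.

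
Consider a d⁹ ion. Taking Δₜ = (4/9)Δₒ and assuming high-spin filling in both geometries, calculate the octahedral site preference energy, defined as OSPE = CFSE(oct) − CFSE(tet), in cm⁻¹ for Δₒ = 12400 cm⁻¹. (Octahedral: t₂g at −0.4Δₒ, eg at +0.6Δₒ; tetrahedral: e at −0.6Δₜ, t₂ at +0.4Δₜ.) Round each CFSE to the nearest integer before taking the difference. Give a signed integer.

Octahedral high-spin t₂g⁶ eg³: CFSE = -0.6 × 12400 = -7440 cm⁻¹.
In a tetrahedral site the filling is e⁴ t₂⁵: CFSE(tet) = -0.4Δₜ = -0.4 × (4/9)(12400) = -2204 cm⁻¹.
Subtracting, OSPE = -7440 − (-2204) = -5236 cm⁻¹.

-5236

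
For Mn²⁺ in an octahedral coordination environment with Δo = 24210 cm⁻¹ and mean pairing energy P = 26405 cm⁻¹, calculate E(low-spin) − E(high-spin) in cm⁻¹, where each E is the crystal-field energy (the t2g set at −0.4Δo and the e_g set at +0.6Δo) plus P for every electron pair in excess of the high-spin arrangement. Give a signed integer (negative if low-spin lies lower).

4390

Mn sits in group 7; removing 2 electrons leaves Mn²⁺ with 7 − 2 = 5 d electrons.
High-spin: t2g^3 e_g^2, CFSE = 0.0Δo = 0 cm⁻¹.
Low-spin: t2g^5 e_g^0, orbital CFSE = -2.0Δo = -48420 cm⁻¹; plus 2 excess pairs × P = +52810 cm⁻¹; total 4390 cm⁻¹.
E(LS) − E(HS) = 4390 − (0) = 4390 cm⁻¹.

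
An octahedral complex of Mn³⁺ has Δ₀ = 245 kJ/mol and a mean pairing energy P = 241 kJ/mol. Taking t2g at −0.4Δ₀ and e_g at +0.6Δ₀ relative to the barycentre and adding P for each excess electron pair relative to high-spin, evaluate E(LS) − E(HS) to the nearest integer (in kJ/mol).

Mn is in group 7, so Mn³⁺ is d⁴ (7 − 3 = 4).
High-spin d⁴ fills as t2g^3 e_g^1 with CFSE 3(−0.4) + 1(+0.6) = -0.6Δ₀ = -147 kJ/mol.
Low-spin t2g^4 e_g^0 gives -1.6Δ₀ = -392 kJ/mol, but forming 1 extra pair costs 1P = 241 kJ/mol, so E(LS) = -392 + 241 = -151 kJ/mol.
Thus E(LS) − E(HS) = -4 kJ/mol.

-4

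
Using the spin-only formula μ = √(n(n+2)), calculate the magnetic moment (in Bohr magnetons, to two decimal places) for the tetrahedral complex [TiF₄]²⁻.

Each F⁻ contributes -1; 4 × (-1) = -4. With overall charge -2, Ti is in the +2 oxidation state.
Ti²⁺: group 4, so d-count = 4 − 2 = 2.
With tetrahedral geometry the complex is necessarily high-spin.
Configuration: e^2 t2^0 → 2 unpaired electrons.
μ(spin-only) = √[2(2+2)] = √8 ≈ 2.83 Bohr magnetons.

2.83 Bohr magnetons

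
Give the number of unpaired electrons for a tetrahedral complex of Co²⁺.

3

Co sits in group 9; removing 2 electrons leaves Co²⁺ with 9 − 2 = 7 d electrons.
Tetrahedral splitting is small, so the complex is high-spin.
Configuration: e⁴ t₂³, giving 3 unpaired electrons.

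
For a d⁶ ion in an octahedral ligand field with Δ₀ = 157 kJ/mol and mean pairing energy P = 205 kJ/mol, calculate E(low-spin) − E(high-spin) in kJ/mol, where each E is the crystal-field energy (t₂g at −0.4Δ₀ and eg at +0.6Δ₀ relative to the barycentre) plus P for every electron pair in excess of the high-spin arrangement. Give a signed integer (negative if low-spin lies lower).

96

In the high-spin limit (t₂g⁴ eg²) the orbital term is -0.4Δ₀ = -63 kJ/mol, with no excess pairing.
Low-spin: t₂g⁶ eg⁰, orbital CFSE = -2.4Δ₀ = -377 kJ/mol; plus 2 excess pairs × P = +410 kJ/mol; total 33 kJ/mol.
Thus E(LS) − E(HS) = 96 kJ/mol.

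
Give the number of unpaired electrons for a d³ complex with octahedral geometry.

3

Configuration: t₂g³ eg⁰, giving 3 unpaired electrons.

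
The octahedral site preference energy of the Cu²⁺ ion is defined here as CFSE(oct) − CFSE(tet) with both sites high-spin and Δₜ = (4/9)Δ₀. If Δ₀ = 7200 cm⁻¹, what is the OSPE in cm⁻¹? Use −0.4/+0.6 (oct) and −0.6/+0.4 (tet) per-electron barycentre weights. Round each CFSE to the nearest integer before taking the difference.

Cu is in group 11, so Cu²⁺ is d⁹ (11 − 2 = 9).
Octahedral (high-spin): t₂g⁶ eg³, CFSE = 6(−0.4) + 3(+0.6) = -0.6Δ₀ = -0.6 × 7200 = -4320 cm⁻¹.
In a tetrahedral site the filling is e⁴ t₂⁵: CFSE(tet) = -0.4Δₜ = -0.4 × (4/9)(7200) = -1280 cm⁻¹.
Subtracting, OSPE = -4320 − (-1280) = -3040 cm⁻¹.

-3040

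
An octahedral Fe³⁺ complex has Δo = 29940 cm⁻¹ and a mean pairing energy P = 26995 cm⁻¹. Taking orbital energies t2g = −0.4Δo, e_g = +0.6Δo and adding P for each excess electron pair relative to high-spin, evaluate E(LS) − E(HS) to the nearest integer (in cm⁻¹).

-5890

Fe sits in group 8; removing 3 electrons leaves Fe³⁺ with 8 − 3 = 5 d electrons.
High-spin d⁵ fills as t2g^3 e_g^2 with CFSE 3(−0.4) + 2(+0.6) = 0.0Δo = 0 cm⁻¹.
For low-spin the configuration is t2g^5 e_g^0: orbital energy -2.0 × 29940 = -59880 cm⁻¹, and 2 additional pairs relative to high-spin add 53990 cm⁻¹, giving -5890 cm⁻¹.
Thus E(LS) − E(HS) = -5890 cm⁻¹.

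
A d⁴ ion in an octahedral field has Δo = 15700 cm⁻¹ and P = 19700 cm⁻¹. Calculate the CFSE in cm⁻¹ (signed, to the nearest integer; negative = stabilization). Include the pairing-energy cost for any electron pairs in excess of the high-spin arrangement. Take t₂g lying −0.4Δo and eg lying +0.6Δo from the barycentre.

Δo < P, so pairing is avoided: the ground state is high-spin.
That gives t₂g³ eg¹.
Orbital CFSE = -0.6Δo = -0.6 × 15700 = -9420 cm⁻¹.
High-spin has no excess pairs, so no pairing correction applies.

-9420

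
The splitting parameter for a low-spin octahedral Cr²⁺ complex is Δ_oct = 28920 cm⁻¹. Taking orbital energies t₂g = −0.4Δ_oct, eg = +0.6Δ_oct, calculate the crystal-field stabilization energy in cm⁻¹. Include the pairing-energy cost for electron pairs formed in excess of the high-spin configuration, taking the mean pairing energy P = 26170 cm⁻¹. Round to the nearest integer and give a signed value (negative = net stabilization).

Cr is in group 6, so Cr²⁺ is d⁴ (6 − 2 = 4).
Configuration: t₂g⁴ eg⁰.
Orbital CFSE = 4(-0.4) + 0(0.6) = -1.6Δ_oct = -1.6 × 28920 = -46272 cm⁻¹.
Pairing penalty: 1 pair vs 0 in the high-spin reference → 1 extra × P = 26170 cm⁻¹.
Net CFSE = -46272 + 26170 = -20102 cm⁻¹.

-20102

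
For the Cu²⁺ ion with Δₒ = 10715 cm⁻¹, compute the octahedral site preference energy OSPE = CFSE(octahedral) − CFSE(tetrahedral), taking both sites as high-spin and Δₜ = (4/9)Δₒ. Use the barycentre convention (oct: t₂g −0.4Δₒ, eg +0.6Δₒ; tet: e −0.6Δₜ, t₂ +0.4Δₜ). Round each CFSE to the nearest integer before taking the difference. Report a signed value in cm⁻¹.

-4524

Group 11 minus oxidation state +2 gives a d⁹ configuration for Cu²⁺.
In an octahedral site d⁹ (HS) is t₂g⁶ eg³, giving CFSE(oct) = -0.6Δₒ = -6429 cm⁻¹.
Tetrahedral e⁴ t₂⁵ gives -0.4Δₜ = -0.4 × (4/9) × 10715 = -1905 cm⁻¹.
Subtracting, OSPE = -6429 − (-1905) = -4524 cm⁻¹.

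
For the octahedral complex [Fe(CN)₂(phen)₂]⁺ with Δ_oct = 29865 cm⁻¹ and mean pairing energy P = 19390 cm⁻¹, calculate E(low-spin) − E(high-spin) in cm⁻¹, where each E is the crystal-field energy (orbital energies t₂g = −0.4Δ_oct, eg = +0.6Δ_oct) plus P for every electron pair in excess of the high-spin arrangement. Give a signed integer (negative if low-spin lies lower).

-20950

Ligand charges: 2×(-1) from CN⁻ and 2×(+0) from phen sum to -2; with overall charge +1, Fe is +3.
Fe is in group 8, so Fe³⁺ is d⁵ (8 − 3 = 5).
In the high-spin limit (t₂g³ eg²) the orbital term is 0.0Δ_oct = 0 cm⁻¹, with no excess pairing.
Low-spin t₂g⁵ eg⁰ gives -2.0Δ_oct = -59730 cm⁻¹, but forming 2 extra pairs costs 2P = 38780 cm⁻¹, so E(LS) = -59730 + 38780 = -20950 cm⁻¹.
E(LS) − E(HS) = -20950 − (0) = -20950 cm⁻¹.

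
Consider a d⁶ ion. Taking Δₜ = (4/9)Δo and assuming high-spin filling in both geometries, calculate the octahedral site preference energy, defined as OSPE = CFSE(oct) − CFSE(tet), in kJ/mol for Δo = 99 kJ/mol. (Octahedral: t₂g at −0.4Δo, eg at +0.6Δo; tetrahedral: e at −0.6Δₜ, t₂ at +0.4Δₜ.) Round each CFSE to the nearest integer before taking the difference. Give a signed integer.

Octahedral (high-spin): t₂g⁴ eg², CFSE = 4(−0.4) + 2(+0.6) = -0.4Δo = -0.4 × 99 = -40 kJ/mol.
Tetrahedral e³ t₂³ gives -0.6Δₜ = -0.6 × (4/9) × 99 = -26 kJ/mol.
Subtracting, OSPE = -40 − (-26) = -14 kJ/mol.

-14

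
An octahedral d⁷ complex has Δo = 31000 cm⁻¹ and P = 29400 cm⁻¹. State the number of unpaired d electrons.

With Δo > P the complex is low-spin.
Filling d⁷ accordingly: t2g^6 e_g^1.
Unpaired electrons: 1.

1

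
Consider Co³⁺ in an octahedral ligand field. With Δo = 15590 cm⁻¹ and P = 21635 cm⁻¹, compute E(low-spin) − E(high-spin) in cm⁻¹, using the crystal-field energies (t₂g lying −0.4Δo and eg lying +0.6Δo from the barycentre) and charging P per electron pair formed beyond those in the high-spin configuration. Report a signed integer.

Group 9 minus oxidation state +3 gives a d⁶ configuration for Co³⁺.
In the high-spin limit (t₂g⁴ eg²) the orbital term is -0.4Δo = -6236 cm⁻¹, with no excess pairing.
Low-spin: t₂g⁶ eg⁰, orbital CFSE = -2.4Δo = -37416 cm⁻¹; plus 2 excess pairs × P = +43270 cm⁻¹; total 5854 cm⁻¹.
E(LS) − E(HS) = 5854 − (-6236) = 12090 cm⁻¹.

12090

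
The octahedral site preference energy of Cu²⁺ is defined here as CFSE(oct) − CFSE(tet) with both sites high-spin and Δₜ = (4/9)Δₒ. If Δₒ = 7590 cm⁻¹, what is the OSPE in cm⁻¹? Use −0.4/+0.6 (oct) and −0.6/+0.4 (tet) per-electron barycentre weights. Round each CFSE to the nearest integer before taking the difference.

Cu sits in group 11; removing 2 electrons leaves Cu²⁺ with 11 − 2 = 9 d electrons.
Octahedral high-spin t₂g⁶ eg³: CFSE = -0.6 × 7590 = -4554 cm⁻¹.
Tetrahedral: e⁴ t₂⁵, CFSE = 4(−0.6) + 5(+0.4) = -0.4Δₜ = -0.4 × (4/9) × 7590 = -1349 cm⁻¹.
OSPE = -4554 − (-1349) = -3205 cm⁻¹.

-3205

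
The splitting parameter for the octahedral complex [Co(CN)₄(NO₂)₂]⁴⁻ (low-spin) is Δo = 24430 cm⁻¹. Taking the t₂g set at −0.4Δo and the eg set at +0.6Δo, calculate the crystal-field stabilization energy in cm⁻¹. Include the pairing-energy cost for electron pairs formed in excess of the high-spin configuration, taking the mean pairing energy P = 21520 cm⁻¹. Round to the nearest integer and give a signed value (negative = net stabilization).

-22454

Ligand charges: 4×(-1) from CN⁻ and 2×(-1) from NO₂⁻ sum to -6; with overall charge -4, Co is +2.
Co is in group 9, so Co²⁺ is d⁷ (9 − 2 = 7).
The d⁷ electrons fill as t₂g⁶ eg¹.
CFSE(orbital) = 6×(-0.4Δo) + 1×(0.6Δo) = -1.8Δo; with Δo = 24430 cm⁻¹ that is -43974 cm⁻¹.
Pairing penalty: 3 pairs vs 2 in the high-spin reference → 1 extra × P = 21520 cm⁻¹.
Combining: -43974 + 21520 = -22454 cm⁻¹.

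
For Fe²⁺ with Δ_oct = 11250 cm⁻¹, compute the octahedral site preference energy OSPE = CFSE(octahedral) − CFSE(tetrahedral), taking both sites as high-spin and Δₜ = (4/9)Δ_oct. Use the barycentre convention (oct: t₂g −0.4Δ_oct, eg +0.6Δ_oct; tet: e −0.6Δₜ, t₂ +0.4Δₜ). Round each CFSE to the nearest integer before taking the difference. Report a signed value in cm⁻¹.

-1500

Fe sits in group 8; removing 2 electrons leaves Fe²⁺ with 8 − 2 = 6 d electrons.
Octahedral (high-spin): t2g^4 e_g^2, CFSE = 4(−0.4) + 2(+0.6) = -0.4Δ_oct = -0.4 × 11250 = -4500 cm⁻¹.
Tetrahedral: e^3 t2^3, CFSE = 3(−0.6) + 3(+0.4) = -0.6Δₜ = -0.6 × (4/9) × 11250 = -3000 cm⁻¹.
Subtracting, OSPE = -4500 − (-3000) = -1500 cm⁻¹.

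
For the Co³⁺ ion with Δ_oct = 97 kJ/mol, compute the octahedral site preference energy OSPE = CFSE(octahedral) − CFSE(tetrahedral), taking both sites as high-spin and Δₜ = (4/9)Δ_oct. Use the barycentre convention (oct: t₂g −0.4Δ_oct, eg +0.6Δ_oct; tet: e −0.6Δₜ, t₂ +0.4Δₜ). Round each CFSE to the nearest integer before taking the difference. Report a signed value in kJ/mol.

Group 9 minus oxidation state +3 gives a d⁶ configuration for Co³⁺.
Octahedral high-spin t₂g⁴ eg²: CFSE = -0.4 × 97 = -39 kJ/mol.
Tetrahedral: e³ t₂³, CFSE = 3(−0.6) + 3(+0.4) = -0.6Δₜ = -0.6 × (4/9) × 97 = -26 kJ/mol.
OSPE = -39 − (-26) = -13 kJ/mol.

-13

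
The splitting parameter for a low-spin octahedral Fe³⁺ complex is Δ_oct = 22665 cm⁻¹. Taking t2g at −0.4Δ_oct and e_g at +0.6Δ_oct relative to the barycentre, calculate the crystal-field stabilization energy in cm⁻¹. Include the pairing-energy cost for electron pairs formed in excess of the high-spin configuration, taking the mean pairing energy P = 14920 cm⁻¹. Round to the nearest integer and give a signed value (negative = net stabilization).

Fe is in group 8, so Fe³⁺ is d⁵ (8 − 3 = 5).
Electron filling gives t2g^5 e_g^0.
CFSE(orbital) = 5×(-0.4Δ_oct) + 0×(0.6Δ_oct) = -2.0Δ_oct; with Δ_oct = 22665 cm⁻¹ that is -45330 cm⁻¹.
High-spin d⁵ would be t2g^3 e_g^2 with 0 pairs; low-spin has 2, so 2 excess pairs cost +2P = +29840 cm⁻¹.
Combining: -45330 + 29840 = -15490 cm⁻¹.

-15490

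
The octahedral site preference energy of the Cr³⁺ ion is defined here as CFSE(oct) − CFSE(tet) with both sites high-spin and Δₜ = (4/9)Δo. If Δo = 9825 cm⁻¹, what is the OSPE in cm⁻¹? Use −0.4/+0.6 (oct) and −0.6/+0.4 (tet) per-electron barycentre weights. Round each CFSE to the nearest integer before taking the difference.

-8297

Cr is in group 6, so Cr³⁺ is d³ (6 − 3 = 3).
Octahedral high-spin t₂g³ eg⁰: CFSE = -1.2 × 9825 = -11790 cm⁻¹.
Tetrahedral: e² t₂¹, CFSE = 2(−0.6) + 1(+0.4) = -0.8Δₜ = -0.8 × (4/9) × 9825 = -3493 cm⁻¹.
OSPE = -11790 − (-3493) = -8297 cm⁻¹.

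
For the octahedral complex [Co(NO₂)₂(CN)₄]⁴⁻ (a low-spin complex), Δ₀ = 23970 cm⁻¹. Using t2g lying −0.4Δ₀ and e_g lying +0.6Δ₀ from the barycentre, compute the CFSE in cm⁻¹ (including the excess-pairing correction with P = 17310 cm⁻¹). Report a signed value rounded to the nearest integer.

-25836

Ligand charges: 2×(-1) from NO₂⁻ and 4×(-1) from CN⁻ sum to -6; with overall charge -4, Co is +2.
Co sits in group 9; removing 2 electrons leaves Co²⁺ with 9 − 2 = 7 d electrons.
Electron filling gives t2g^6 e_g^1.
The orbital stabilization is -1.8Δ₀ = -1.8 × 23970 = -43146 cm⁻¹.
Pairing penalty: 3 pairs vs 2 in the high-spin reference → 1 extra × P = 17310 cm⁻¹.
Overall CFSE = -43146 + 17310 = -25836 cm⁻¹.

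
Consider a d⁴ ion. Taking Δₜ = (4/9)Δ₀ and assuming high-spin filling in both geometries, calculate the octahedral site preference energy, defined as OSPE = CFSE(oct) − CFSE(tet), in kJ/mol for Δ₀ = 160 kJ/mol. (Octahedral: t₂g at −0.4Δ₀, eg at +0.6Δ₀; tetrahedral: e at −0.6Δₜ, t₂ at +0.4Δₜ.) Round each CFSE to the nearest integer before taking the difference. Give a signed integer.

Octahedral high-spin t₂g³ eg¹: CFSE = -0.6 × 160 = -96 kJ/mol.
Tetrahedral: e² t₂², CFSE = 2(−0.6) + 2(+0.4) = -0.4Δₜ = -0.4 × (4/9) × 160 = -28 kJ/mol.
OSPE = CFSE(oct) − CFSE(tet) = -96 − (-28) = -68 kJ/mol.

-68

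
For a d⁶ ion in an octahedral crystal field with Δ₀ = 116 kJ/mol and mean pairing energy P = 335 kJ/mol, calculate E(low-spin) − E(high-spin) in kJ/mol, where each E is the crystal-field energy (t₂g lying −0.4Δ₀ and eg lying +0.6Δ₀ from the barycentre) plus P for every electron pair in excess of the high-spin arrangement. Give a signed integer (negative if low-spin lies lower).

High-spin: t₂g⁴ eg², CFSE = -0.4Δ₀ = -46 kJ/mol.
For low-spin the configuration is t₂g⁶ eg⁰: orbital energy -2.4 × 116 = -278 kJ/mol, and 2 additional pairs relative to high-spin add 670 kJ/mol, giving 392 kJ/mol.
The difference is 392 − (-46) = 438 kJ/mol, so high-spin lies lower.

438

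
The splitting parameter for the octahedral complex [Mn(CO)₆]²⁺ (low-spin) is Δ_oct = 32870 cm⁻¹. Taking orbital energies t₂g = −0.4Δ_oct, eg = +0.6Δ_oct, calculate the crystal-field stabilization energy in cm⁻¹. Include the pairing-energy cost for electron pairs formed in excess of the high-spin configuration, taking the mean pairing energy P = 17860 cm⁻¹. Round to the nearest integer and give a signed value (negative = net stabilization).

-30020

CO is neutral, so the +2 overall charge sits on Mn: oxidation state +2.
Mn is in group 7, so Mn²⁺ is d⁵ (7 − 2 = 5).
Electron filling gives t₂g⁵ eg⁰.
The orbital stabilization is -2.0Δ_oct = -2.0 × 32870 = -65740 cm⁻¹.
Relative to high-spin t₂g³ eg² (0 paired), the low-spin configuration has 2 additional pairs, contributing +2 × 17860 = +35720 cm⁻¹.
Overall CFSE = -65740 + 35720 = -30020 cm⁻¹.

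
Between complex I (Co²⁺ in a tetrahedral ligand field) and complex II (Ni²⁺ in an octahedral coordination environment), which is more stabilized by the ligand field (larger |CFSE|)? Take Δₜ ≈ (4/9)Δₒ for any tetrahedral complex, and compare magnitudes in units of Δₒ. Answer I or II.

II

I: Group 9 minus oxidation state +2 gives a d⁷ configuration for Co²⁺; Tetrahedral fields are weak (Δₜ ≈ 4/9 Δₒ), so electrons fill high-spin; e⁴ t₂³, CFSE = -1.2Δₜ ≈ -0.53Δₒ.
II: Ni sits in group 10; removing 2 electrons leaves Ni²⁺ with 10 − 2 = 8 d electrons; t₂g⁶ eg², CFSE = -1.2Δₒ.
So II has the larger |CFSE|.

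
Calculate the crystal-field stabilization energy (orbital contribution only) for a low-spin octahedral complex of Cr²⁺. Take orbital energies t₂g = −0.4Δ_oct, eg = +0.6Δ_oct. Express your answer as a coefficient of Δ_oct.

Cr is in group 6, so Cr²⁺ is d⁴ (6 − 2 = 4).
Configuration: t₂g⁴ eg⁰.
CFSE = 4(-0.4Δ_oct) + 0(0.6Δ_oct) = -1.6Δ_oct + 0.0Δ_oct = -1.6Δ_oct.

-1.6 Δ_oct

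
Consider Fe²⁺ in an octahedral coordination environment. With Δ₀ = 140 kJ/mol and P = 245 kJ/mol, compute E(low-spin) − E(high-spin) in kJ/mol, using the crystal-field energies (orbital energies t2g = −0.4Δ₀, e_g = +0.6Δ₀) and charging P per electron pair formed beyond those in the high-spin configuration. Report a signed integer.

210

Fe²⁺: group 8, so d-count = 8 − 2 = 6.
High-spin d⁶ fills as t2g^4 e_g^2 with CFSE 4(−0.4) + 2(+0.6) = -0.4Δ₀ = -56 kJ/mol.
Low-spin: t2g^6 e_g^0, orbital CFSE = -2.4Δ₀ = -336 kJ/mol; plus 2 excess pairs × P = +490 kJ/mol; total 154 kJ/mol.
Thus E(LS) − E(HS) = 210 kJ/mol.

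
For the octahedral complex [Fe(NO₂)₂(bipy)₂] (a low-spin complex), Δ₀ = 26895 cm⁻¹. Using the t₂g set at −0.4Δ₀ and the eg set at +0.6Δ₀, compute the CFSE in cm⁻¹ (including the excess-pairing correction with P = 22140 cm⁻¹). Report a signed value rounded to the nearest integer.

Ligand charges: 2×(-1) from NO₂⁻ and 2×(+0) from bipy sum to -2; with overall charge +0, Fe is +2.
Fe²⁺: group 8, so d-count = 8 − 2 = 6.
Configuration: t₂g⁶ eg⁰.
Orbital CFSE = 6(-0.4) + 0(0.6) = -2.4Δ₀ = -2.4 × 26895 = -64548 cm⁻¹.
Pairing penalty: 3 pairs vs 1 in the high-spin reference → 2 extra × P = 44280 cm⁻¹.
Overall CFSE = -64548 + 44280 = -20268 cm⁻¹.

-20268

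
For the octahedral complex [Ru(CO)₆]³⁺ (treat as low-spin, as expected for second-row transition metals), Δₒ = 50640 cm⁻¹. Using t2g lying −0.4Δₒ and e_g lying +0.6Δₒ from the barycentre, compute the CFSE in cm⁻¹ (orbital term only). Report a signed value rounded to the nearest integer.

CO is neutral, so the +3 overall charge sits on Ru: oxidation state +3.
Ru sits in group 8; removing 3 electrons leaves Ru³⁺ with 8 − 3 = 5 d electrons.
The d⁵ electrons fill as t2g^5 e_g^0.
The orbital stabilization is -2.0Δₒ = -2.0 × 50640 = -101280 cm⁻¹.

-101280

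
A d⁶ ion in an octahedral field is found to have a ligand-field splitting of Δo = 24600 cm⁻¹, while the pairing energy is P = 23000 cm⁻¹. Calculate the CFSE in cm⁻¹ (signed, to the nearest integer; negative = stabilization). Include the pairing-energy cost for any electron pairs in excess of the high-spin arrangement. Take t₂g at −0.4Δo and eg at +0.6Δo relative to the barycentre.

-13040

Δo > P, so pairing is preferred: the ground state is low-spin.
Configuration: t₂g⁶ eg⁰.
Orbital CFSE = -2.4Δo = -2.4 × 24600 = -59040 cm⁻¹.
Excess pairs vs high-spin: 3 − 1 = 2; pairing cost = +46000 cm⁻¹.
Net CFSE = -59040 + 46000 = -13040 cm⁻¹.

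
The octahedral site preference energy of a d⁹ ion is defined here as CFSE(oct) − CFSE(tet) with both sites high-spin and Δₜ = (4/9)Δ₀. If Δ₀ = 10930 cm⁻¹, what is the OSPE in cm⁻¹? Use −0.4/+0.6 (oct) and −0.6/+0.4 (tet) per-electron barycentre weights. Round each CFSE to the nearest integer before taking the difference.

Octahedral high-spin t₂g⁶ eg³: CFSE = -0.6 × 10930 = -6558 cm⁻¹.
In a tetrahedral site the filling is e⁴ t₂⁵: CFSE(tet) = -0.4Δₜ = -0.4 × (4/9)(10930) = -1943 cm⁻¹.
Subtracting, OSPE = -6558 − (-1943) = -4615 cm⁻¹.

-4615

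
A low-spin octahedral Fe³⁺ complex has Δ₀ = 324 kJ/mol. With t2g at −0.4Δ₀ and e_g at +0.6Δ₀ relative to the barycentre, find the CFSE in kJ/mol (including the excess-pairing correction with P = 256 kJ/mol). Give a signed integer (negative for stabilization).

-136

Fe is in group 8, so Fe³⁺ is d⁵ (8 − 3 = 5).
The d⁵ electrons fill as t2g^5 e_g^0.
The orbital stabilization is -2.0Δ₀ = -2.0 × 324 = -648 kJ/mol.
Relative to high-spin t2g^3 e_g^2 (0 paired), the low-spin configuration has 2 additional pairs, contributing +2 × 256 = +512 kJ/mol.
Overall CFSE = -648 + 512 = -136 kJ/mol.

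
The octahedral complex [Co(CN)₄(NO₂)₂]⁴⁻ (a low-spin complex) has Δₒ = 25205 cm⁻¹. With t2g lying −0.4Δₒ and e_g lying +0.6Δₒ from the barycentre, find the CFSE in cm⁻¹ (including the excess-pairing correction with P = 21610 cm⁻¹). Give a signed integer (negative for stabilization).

-23759

Ligand charges: 4×(-1) from CN⁻ and 2×(-1) from NO₂⁻ sum to -6; with overall charge -4, Co is +2.
Co is in group 9, so Co²⁺ is d⁷ (9 − 2 = 7).
Configuration: t2g^6 e_g^1.
CFSE(orbital) = 6×(-0.4Δₒ) + 1×(0.6Δₒ) = -1.8Δₒ; with Δₒ = 25205 cm⁻¹ that is -45369 cm⁻¹.
Relative to high-spin t2g^5 e_g^2 (2 paired), the low-spin configuration has 1 additional pair, contributing +1 × 21610 = +21610 cm⁻¹.
Combining: -45369 + 21610 = -23759 cm⁻¹.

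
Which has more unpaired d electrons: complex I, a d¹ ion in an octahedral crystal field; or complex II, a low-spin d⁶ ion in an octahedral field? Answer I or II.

I: t2g^1 e_g^0 → 1 unpaired.
II: t2g^6 e_g^0 → 0 unpaired.
So I has more unpaired electrons.

I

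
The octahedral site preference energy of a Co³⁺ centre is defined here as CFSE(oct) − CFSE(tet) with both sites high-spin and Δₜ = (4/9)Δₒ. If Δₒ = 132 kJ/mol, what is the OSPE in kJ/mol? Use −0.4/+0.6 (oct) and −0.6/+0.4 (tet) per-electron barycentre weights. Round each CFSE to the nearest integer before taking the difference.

Co³⁺: group 9, so d-count = 9 − 3 = 6.
Octahedral (high-spin): t2g^4 e_g^2, CFSE = 4(−0.4) + 2(+0.6) = -0.4Δₒ = -0.4 × 132 = -53 kJ/mol.
Tetrahedral e^3 t2^3 gives -0.6Δₜ = -0.6 × (4/9) × 132 = -35 kJ/mol.
OSPE = CFSE(oct) − CFSE(tet) = -53 − (-35) = -18 kJ/mol.

-18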